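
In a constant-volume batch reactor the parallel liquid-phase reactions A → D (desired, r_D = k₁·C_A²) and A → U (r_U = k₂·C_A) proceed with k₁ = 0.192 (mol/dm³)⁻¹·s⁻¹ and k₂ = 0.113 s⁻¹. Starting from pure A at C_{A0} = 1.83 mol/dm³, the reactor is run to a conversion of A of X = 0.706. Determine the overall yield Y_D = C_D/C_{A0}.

0.460

C_A = C_{A0}(1−X) = 0.5380 mol/dm³.
Along a PFR/batch, dC_U/dC_A = −r_U/(r_D+r_U) = −k₂/(k₂+k₁·C_A).
Integrating from C_{A0} to C_A: C_U = (0.113/0.192)·ln[(0.113+0.192·1.83)/(0.113+0.192·0.538)] = 0.5885·ln(0.4644/0.2163) = 0.4496 mol/dm³.
Then C_D = (C_{A0}−C_A) − C_U = 1.292 − 0.4496 = 0.8423 mol/dm³.
Y_D = C_D/C_{A0} = 0.8423/1.83 = 0.460.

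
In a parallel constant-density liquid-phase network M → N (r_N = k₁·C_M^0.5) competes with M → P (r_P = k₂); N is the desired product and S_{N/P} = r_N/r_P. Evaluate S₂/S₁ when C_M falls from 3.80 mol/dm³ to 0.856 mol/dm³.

0.475

S_{N/P} = (k₁/k₂)·C_M^0.5, so S₂/S₁ = (C_{M,2}/C_{M,1})^0.5.
= (0.856/3.80)^0.5 = (0.2253)^0.5 = 0.475.
Selectivity toward N falls as C_M falls — high-concentration operation is favoured.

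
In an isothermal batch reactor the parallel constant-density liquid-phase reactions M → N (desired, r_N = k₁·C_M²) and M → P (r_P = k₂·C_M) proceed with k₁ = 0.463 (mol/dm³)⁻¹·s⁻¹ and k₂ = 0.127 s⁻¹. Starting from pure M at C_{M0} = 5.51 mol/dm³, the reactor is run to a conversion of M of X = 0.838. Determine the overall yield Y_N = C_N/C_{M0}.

C_M = C_{M0}(1−X) = 0.8926 mol/dm³.
Along a PFR/batch, dC_P/dC_M = −r_P/(r_N+r_P) = −k₂/(k₂+k₁·C_M).
Integrating from C_{M0} to C_M: C_P = (0.127/0.463)·ln[(0.127+0.463·5.51)/(0.127+0.463·0.893)] = 0.2743·ln(2.678/0.5403) = 0.4391 mol/dm³.
Then C_N = (C_{M0}−C_M) − C_P = 4.617 − 0.4391 = 4.178 mol/dm³.
Y_N = C_N/C_{M0} = 4.178/5.51 = 0.758.

0.758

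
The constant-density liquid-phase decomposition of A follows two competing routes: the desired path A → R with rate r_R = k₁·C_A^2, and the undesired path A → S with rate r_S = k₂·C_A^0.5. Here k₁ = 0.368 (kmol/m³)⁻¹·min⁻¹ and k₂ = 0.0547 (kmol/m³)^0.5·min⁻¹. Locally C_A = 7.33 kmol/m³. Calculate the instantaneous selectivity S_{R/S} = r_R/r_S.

S_{R/S} = r_R/r_S = (k₁·C_A^2)/(k₂·C_A^0.5) = (k₁/k₂)·C_A^1.5.
= (0.368×7.330^2) / (0.0547×7.330^0.5) = 19.77/0.1481 = 134.
Since the desired path is higher order in A, keeping C_A high (PFR or concentrated feed) favours R.

134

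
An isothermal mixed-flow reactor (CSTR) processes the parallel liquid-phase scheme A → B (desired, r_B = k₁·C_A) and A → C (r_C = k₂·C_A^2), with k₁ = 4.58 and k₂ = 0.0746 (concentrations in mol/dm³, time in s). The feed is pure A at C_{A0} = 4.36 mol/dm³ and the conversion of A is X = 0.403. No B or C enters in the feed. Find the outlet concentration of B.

Exit C_A = C_{A0}(1−X) = 4.36×0.597 = 2.603 mol/dm³.
Rates in a CSTR are evaluated at the outlet concentration: r_B = 4.58×2.603 = 11.92, r_C = 0.0746×2.603^2 = 0.5054.
Fraction of consumed A going to B: r_B/(r_B+r_C) = 0.9593.
C_B = 0.9593·C_{A0}·X = 0.9593×4.36×0.403 = 1.69 mol/dm³.

1.69 mol/dm³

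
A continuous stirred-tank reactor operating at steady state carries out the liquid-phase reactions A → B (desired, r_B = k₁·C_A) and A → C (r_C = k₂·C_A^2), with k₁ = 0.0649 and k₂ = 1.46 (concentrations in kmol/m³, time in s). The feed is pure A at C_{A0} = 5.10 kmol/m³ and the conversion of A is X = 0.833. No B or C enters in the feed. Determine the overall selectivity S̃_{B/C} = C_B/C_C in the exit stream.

0.0522

Exit C_A = C_{A0}(1−X) = 5.10×0.167 = 0.8517 kmol/m³.
In a CSTR the entire volume is at exit conditions, so r_B = 0.0649×0.8517 = 0.05528 and r_C = 1.46×0.8517^2 = 1.059.
Overall selectivity = C_B/C_C = r_Bτ/(r_Cτ) = r_B/r_C = 0.0522.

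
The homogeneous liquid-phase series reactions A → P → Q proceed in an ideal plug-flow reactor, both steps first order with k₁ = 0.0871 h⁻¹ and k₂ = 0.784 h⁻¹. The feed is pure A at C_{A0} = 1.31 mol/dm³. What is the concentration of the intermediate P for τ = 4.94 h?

0.103 mol/dm³

The intermediate concentration in a first-order A→B→C sequence is C_P = k₁C_{A0}(e^(−k₁τ) − e^(−k₂τ))/(k₂−k₁).
e^(−k₁τ) = e^(−0.0871×4.94) = e^(−0.4303) = 0.6503; e^(−k₂τ) = e^(−3.873) = 0.02080.
C_P = 0.0871×1.31/(0.784−0.0871) × (0.6503−0.02080) = 0.1637×0.6295 = 0.1031 mol/dm³.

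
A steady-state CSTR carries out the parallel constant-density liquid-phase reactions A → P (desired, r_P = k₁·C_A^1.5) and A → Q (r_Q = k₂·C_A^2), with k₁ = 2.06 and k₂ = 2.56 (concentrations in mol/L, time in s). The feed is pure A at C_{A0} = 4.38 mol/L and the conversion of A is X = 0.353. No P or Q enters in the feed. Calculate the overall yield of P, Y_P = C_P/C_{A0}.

0.114

Exit C_A = C_{A0}(1−X) = 4.38×0.647 = 2.834 mol/L.
Rates in a CSTR are evaluated at the outlet concentration: r_P = 2.06×2.834^1.5 = 9.827, r_Q = 2.56×2.834^2 = 20.56.
Fraction of consumed A going to P: r_P/(r_P+r_Q) = 0.3234.
C_P = 0.3234·C_{A0}·X = 0.3234×4.38×0.353 = 0.500 mol/L; Y_P = C_P/C_{A0} = 0.114.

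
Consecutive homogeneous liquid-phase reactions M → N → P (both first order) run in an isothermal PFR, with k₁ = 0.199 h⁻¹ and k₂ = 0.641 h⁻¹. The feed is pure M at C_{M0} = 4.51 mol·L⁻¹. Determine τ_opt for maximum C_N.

2.65 h

For first-order series the maximum of C_N occurs at τ_opt = ln(k₂/k₁)/(k₂−k₁).
= ln(0.641/0.199)/(0.641−0.199) = ln(3.221)/0.4420 = 1.170/0.4420 = 2.65 h.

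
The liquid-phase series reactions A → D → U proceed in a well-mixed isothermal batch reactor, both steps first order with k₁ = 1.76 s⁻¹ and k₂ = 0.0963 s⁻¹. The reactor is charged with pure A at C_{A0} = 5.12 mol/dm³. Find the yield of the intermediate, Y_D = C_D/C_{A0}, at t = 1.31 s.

0.827

Solving the coupled first-order balances gives C_D(t) = [k₁/(k₂−k₁)]·C_{A0}·(e^(−k₁t) − e^(−k₂t)).
e^(−k₁t) = e^(−1.76×1.31) = e^(−2.306) = 0.09970; e^(−k₂t) = e^(−0.1262) = 0.8815.
C_D = 1.76×5.12/(0.0963−1.76) × (0.09970−0.8815) = (-5.416)×(-0.7818) = 4.234 mol/dm³.
Y_D = C_D/C_{A0} = 4.234/5.12 = 0.827.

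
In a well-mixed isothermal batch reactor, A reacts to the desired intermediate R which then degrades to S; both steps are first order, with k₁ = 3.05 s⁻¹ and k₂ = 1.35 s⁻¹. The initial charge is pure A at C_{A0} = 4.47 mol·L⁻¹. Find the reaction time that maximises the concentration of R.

0.479 s

For first-order series the maximum of C_R occurs at t_opt = ln(k₂/k₁)/(k₂−k₁).
= ln(1.35/3.05)/(1.35−3.05) = ln(0.4426)/-1.700 = -0.8150/-1.700 = 0.479 s.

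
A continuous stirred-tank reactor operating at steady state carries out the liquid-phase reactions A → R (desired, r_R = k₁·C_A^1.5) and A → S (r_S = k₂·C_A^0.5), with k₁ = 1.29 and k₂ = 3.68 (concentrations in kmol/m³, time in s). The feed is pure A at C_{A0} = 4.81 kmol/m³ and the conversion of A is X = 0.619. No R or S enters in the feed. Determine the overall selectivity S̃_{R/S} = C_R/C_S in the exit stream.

0.642

Exit C_A = C_{A0}(1−X) = 4.81×0.381 = 1.833 kmol/m³.
Rates in a CSTR are evaluated at the outlet concentration: r_R = 1.29×1.833^1.5 = 3.200, r_S = 3.68×1.833^0.5 = 4.982.
Overall selectivity = C_R/C_S = r_Rτ/(r_Sτ) = r_R/r_S = 0.642.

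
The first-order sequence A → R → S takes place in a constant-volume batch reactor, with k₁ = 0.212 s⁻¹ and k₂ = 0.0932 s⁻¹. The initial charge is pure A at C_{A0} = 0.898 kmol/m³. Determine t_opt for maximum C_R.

The intermediate peaks when r₁ = r₂, i.e. k₁e^(−k₁t) = k₂e^(−k₂t), giving t_opt = ln(k₂/k₁)/(k₂−k₁).
= ln(0.0932/0.212)/(0.0932−0.212) = ln(0.4396)/-0.1188 = -0.8218/-0.1188 = 6.92 s.

6.92 s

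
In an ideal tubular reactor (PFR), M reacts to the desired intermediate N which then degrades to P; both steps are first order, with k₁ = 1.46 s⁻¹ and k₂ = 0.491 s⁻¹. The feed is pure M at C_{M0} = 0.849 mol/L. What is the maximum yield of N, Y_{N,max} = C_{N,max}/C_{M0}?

At the optimum, C_{N,max}/C_{M0} = (k₁/k₂)^[k₂/(k₂−k₁)].
= (1.46/0.491)^(0.491/(0.491−1.46)) = (2.974)^(-0.5067) = 0.5757.

0.576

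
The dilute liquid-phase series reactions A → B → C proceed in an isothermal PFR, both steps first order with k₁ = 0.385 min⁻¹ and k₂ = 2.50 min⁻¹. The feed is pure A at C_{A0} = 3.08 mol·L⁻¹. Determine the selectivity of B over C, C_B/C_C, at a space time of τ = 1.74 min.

0.228

The intermediate concentration in a first-order A→B→C sequence is C_B = k₁C_{A0}(e^(−k₁τ) − e^(−k₂τ))/(k₂−k₁).
e^(−k₁τ) = e^(−0.385×1.74) = e^(−0.6699) = 0.5118; e^(−k₂τ) = e^(−4.350) = 0.01291.
C_B = 0.385×3.08/(2.50−0.385) × (0.5118−0.01291) = 0.5607×0.4989 = 0.2797 mol·L⁻¹.
C_A = C_{A0}e^(−k₁τ) = 1.576 mol·L⁻¹, so C_C = C_{A0}−C_A−C_B = 1.224 mol·L⁻¹; C_B/C_C = 0.228.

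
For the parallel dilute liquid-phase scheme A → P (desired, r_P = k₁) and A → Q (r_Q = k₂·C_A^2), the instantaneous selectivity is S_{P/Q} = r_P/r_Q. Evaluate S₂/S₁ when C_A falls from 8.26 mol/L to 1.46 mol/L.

S_{P/Q} = (k₁/k₂)·C_A^-2, so S₂/S₁ = (C_{A,2}/C_{A,1})^-2.
= (1.46/8.26)^(-2) = (0.1768)^(-2) = 32.0.

32.0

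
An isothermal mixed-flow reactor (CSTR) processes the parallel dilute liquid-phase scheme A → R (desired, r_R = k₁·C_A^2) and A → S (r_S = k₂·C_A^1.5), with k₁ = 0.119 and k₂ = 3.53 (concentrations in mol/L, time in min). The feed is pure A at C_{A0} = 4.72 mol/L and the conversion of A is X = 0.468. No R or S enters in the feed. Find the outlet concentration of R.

0.112 mol/L

Exit C_A = C_{A0}(1−X) = 4.72×0.532 = 2.511 mol/L.
A CSTR operates uniformly at the exit composition, giving r_R = 0.7503 and r_S = 14.05 (each k·C_A^n at C_A = 2.511).
Fraction of consumed A going to R: r_R/(r_R+r_S) = 0.05071.
C_R = 0.05071·C_{A0}·X = 0.05071×4.72×0.468 = 0.112 mol/L.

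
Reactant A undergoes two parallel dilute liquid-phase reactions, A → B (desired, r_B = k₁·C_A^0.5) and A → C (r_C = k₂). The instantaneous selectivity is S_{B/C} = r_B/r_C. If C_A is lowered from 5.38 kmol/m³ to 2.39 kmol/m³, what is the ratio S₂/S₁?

0.667

S_{B/C} = (k₁/k₂)·C_A^0.5, so S₂/S₁ = (C_{A,2}/C_{A,1})^0.5.
= (2.39/5.38)^0.5 = (0.4442)^0.5 = 0.667.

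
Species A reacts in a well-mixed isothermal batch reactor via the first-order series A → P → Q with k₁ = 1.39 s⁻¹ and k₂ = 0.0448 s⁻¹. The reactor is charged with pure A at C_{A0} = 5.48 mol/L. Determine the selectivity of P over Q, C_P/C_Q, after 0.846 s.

Solving the coupled first-order balances gives C_P(t) = [k₁/(k₂−k₁)]·C_{A0}·(e^(−k₁t) − e^(−k₂t)).
e^(−k₁t) = e^(−1.39×0.846) = e^(−1.176) = 0.3085; e^(−k₂t) = e^(−0.03790) = 0.9628.
C_P = 1.39×5.48/(0.0448−1.39) × (0.3085−0.9628) = (-5.663)×(-0.6543) = 3.705 mol/L.
C_A = C_{A0}e^(−k₁t) = 1.691 mol/L, so C_Q = C_{A0}−C_A−C_P = 0.08440 mol/L; C_P/C_Q = 43.9.

43.9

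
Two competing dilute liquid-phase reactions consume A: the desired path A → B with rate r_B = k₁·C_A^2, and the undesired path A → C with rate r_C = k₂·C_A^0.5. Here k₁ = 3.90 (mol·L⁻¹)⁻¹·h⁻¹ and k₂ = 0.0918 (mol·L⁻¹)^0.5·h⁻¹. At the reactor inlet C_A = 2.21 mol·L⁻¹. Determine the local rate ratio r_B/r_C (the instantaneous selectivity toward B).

S_{B/C} = r_B/r_C = (k₁·C_A^2)/(k₂·C_A^0.5) = (k₁/k₂)·C_A^1.5.
= (3.90×2.210^2) / (0.0918×2.210^0.5) = 19.05/0.1365 = 140.
Since the desired path is higher order in A, keeping C_A high (PFR or concentrated feed) favours B.

140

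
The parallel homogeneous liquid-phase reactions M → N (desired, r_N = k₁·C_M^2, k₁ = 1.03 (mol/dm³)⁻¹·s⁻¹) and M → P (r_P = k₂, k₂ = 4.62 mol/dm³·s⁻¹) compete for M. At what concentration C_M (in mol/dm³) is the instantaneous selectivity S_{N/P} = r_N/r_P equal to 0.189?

S_{N/P} = (k₁/k₂)·C_M^2 ⇒ C_M = (S·k₂/k₁)^(0.5).
= (0.189×4.62/1.03)^(0.5) = (0.8477)^(0.5) = 0.921 mol/dm³.

0.921 mol/dm³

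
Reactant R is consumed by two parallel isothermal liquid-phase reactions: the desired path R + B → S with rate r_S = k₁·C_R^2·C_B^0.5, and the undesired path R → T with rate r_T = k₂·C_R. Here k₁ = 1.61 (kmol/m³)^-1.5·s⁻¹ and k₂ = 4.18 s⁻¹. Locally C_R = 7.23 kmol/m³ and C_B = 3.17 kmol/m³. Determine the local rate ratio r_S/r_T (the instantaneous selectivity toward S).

S_{S/T} = r_S/r_T = (k₁·C_R^2·C_B^0.5)/(k₂·C_R) = (k₁/k₂)·C_R·C_B^0.5.
= (1.61×7.230^2×3.170^0.5) / (4.18×7.230) = 149.8/30.22 = 4.96.

4.96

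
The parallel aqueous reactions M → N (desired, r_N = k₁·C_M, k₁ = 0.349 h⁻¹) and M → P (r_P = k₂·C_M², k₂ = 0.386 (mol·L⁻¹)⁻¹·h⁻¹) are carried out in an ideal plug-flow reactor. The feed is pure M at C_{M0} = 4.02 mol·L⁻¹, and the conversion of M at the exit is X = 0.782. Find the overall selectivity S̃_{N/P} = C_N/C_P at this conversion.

C_M = C_{M0}(1−X) = 0.8764 mol·L⁻¹.
Along a PFR/batch, dC_N/dC_M = −r_N/(r_N+r_P) = −k₁/(k₁+k₂·C_M).
Integrating from C_{M0} to C_M: C_N = (0.349/0.386)·ln[(0.349+0.386·4.02)/(0.349+0.386·0.876)] = 0.9041·ln(1.901/0.6873) = 0.9197 mol·L⁻¹.
C_P = (C_{M0}−C_M)−C_N = 2.224 mol·L⁻¹; S̃_{N/P} = 0.9197/2.224 = 0.414.

0.414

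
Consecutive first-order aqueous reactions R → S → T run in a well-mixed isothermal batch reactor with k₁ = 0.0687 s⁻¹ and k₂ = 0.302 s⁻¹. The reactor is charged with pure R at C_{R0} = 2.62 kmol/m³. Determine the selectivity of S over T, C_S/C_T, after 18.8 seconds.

0.124

For first-order series with pure R initially, C_S(t) = k₁C_{R0}/(k₂−k₁)·(e^(−k₁t) − e^(−k₂t)).
e^(−k₁t) = e^(−0.0687×18.8) = e^(−1.292) = 0.2748; e^(−k₂t) = e^(−5.678) = 0.003422.
C_S = 0.0687×2.62/(0.302−0.0687) × (0.2748−0.003422) = 0.7715×0.2714 = 0.2094 kmol/m³.
C_R = C_{R0}e^(−k₁t) = 0.7201 kmol/m³, so C_T = C_{R0}−C_R−C_S = 1.691 kmol/m³; C_S/C_T = 0.124.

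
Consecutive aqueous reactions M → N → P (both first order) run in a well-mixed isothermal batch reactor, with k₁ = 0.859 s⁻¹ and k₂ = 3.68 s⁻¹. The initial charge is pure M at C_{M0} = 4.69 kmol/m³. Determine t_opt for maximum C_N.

0.516 s

The intermediate peaks when r₁ = r₂, i.e. k₁e^(−k₁t) = k₂e^(−k₂t), giving t_opt = ln(k₂/k₁)/(k₂−k₁).
= ln(3.68/0.859)/(3.68−0.859) = ln(4.284)/2.821 = 1.455/2.821 = 0.516 s.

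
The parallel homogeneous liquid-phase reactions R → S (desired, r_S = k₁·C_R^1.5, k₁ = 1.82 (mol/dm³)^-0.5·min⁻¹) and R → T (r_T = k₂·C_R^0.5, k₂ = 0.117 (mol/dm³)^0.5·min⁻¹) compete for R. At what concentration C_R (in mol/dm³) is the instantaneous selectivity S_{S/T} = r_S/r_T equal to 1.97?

S_{S/T} = (k₁/k₂)·C_R ⇒ C_R = S·k₂/k₁.
= 1.97×0.117/1.82 = 0.127 mol/dm³.

0.127 mol/dm³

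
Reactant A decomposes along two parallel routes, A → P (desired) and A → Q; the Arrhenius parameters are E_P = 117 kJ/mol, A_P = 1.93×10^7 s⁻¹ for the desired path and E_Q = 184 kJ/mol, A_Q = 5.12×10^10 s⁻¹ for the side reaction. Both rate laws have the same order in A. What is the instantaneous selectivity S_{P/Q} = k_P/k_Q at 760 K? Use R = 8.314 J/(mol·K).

15.2

k_P/k_Q = (A_P/A_Q)·exp[−(E_P−E_Q)/(RT)] = (A_P/A_Q)·exp[(E_Q−E_P)/(RT)].
(E_Q−E_P)/(RT) = (184−117)×10³/(8.314×760) = 67000/6319 = 10.60.
k_P/k_Q = (1.93×10^7/5.12×10^10)·exp(10.60) = 3.770×10^-4 × 40277 = 15.2.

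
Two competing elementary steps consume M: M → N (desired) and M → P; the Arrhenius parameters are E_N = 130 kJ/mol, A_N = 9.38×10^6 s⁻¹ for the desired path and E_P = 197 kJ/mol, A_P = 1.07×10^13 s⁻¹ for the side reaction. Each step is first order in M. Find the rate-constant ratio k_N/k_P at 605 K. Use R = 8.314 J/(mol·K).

0.534

k_N/k_P = (A_N/A_P)·exp[−(E_N−E_P)/(RT)] = (A_N/A_P)·exp[(E_P−E_N)/(RT)].
(E_P−E_N)/(RT) = (197−130)×10³/(8.314×605) = 67000/5030 = 13.32.
k_N/k_P = (9.38×10^6/1.07×10^13)·exp(13.32) = 8.766×10^-7 × 6.094×10^5 = 0.534.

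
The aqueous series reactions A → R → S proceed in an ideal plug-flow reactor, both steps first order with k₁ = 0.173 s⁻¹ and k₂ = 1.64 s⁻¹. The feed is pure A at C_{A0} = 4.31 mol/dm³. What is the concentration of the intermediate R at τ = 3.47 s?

0.277 mol/dm³

For first-order series with pure A initially, C_R(τ) = k₁C_{A0}/(k₂−k₁)·(e^(−k₁τ) − e^(−k₂τ)).
e^(−k₁τ) = e^(−0.173×3.47) = e^(−0.6003) = 0.5486; e^(−k₂τ) = e^(−5.691) = 0.003377.
C_R = 0.173×4.31/(1.64−0.173) × (0.5486−0.003377) = 0.5083×0.5453 = 0.2771 mol/dm³.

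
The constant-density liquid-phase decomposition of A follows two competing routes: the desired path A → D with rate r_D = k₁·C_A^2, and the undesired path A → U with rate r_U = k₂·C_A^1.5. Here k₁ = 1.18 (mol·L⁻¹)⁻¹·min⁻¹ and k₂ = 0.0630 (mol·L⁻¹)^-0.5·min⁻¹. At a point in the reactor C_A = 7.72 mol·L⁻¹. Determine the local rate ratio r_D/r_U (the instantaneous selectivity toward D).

S_{D/U} = r_D/r_U = (k₁·C_A^2)/(k₂·C_A^1.5) = (k₁/k₂)·C_A^0.5.
= (1.18×7.720^2) / (0.0630×7.720^1.5) = 70.33/1.351 = 52.0.

52.0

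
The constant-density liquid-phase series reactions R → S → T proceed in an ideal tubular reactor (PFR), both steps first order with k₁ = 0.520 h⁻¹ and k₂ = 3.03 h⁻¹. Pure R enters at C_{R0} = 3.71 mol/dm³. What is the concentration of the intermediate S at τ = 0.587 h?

The intermediate concentration in a first-order A→B→C sequence is C_S = k₁C_{R0}(e^(−k₁τ) − e^(−k₂τ))/(k₂−k₁).
e^(−k₁τ) = e^(−0.520×0.587) = e^(−0.3052) = 0.7369; e^(−k₂τ) = e^(−1.779) = 0.1689.
C_S = 0.520×3.71/(3.03−0.520) × (0.7369−0.1689) = 0.7686×0.5681 = 0.4366 mol/dm³.

0.437 mol/dm³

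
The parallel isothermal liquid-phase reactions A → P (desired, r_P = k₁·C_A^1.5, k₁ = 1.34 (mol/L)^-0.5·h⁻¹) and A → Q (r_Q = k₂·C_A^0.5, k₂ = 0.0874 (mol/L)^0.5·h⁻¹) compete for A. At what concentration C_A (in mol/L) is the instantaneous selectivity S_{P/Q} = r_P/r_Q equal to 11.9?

0.776 mol/L

S_{P/Q} = (k₁/k₂)·C_A ⇒ C_A = S·k₂/k₁.
= 11.9×0.0874/1.34 = 0.776 mol/L.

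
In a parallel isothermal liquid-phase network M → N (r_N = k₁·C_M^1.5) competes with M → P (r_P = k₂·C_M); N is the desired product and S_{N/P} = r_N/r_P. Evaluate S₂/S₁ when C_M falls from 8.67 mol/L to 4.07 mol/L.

S_{N/P} = (k₁/k₂)·C_M^0.5, so S₂/S₁ = (C_{M,2}/C_{M,1})^0.5.
= (4.07/8.67)^0.5 = (0.4694)^0.5 = 0.685.
Selectivity toward N falls as C_M falls — high-concentration operation is favoured.

0.685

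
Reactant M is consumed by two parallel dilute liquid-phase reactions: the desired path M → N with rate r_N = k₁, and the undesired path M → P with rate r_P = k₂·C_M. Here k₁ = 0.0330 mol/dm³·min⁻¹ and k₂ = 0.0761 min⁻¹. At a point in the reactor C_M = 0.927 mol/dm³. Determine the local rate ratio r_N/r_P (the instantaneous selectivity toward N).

S_{N/P} = r_N/r_P = (k₁)/(k₂·C_M) = (k₁/k₂)·C_M⁻¹.
= (0.0330) / (0.0761×0.9270) = 0.03300/0.07054 = 0.468.
The undesired path is higher order in M, so low C_M (CSTR or dilute feed) favours N.

0.468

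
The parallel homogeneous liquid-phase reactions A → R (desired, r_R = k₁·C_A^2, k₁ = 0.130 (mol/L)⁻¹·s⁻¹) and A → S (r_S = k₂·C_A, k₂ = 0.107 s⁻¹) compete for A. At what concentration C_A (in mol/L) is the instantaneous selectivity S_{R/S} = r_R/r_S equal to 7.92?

S_{R/S} = (k₁/k₂)·C_A ⇒ C_A = S·k₂/k₁.
= 7.92×0.107/0.130 = 6.52 mol/L.

6.52 mol/L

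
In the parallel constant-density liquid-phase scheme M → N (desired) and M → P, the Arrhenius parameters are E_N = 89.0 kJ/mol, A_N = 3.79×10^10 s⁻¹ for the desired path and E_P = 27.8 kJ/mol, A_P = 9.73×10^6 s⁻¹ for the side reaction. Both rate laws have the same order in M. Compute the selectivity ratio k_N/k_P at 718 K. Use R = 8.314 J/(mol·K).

0.137

Since both paths have the same order in M, the concentration cancels and S_{N/P} = k_N/k_P = (A_N/A_P)·exp[(E_P−E_N)/(RT)].
(E_P−E_N)/(RT) = (27.8−89.0)×10³/(8.314×718) = -61200/5969 = -10.25.
k_N/k_P = (3.79×10^10/9.73×10^6)·exp(-10.25) = 3895 × 3.528×10^-5 = 0.137.
Since E_N > E_P, raising the temperature improves selectivity toward N.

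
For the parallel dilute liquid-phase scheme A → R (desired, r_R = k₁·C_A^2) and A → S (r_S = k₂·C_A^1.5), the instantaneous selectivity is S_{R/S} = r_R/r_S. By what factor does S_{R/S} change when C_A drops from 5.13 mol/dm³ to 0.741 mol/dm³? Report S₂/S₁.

S_{R/S} = (k₁/k₂)·C_A^0.5, so S₂/S₁ = (C_{A,2}/C_{A,1})^0.5.
= (0.741/5.13)^0.5 = (0.1444)^0.5 = 0.380.
Selectivity toward R falls as C_A falls — high-concentration operation is favoured.

0.380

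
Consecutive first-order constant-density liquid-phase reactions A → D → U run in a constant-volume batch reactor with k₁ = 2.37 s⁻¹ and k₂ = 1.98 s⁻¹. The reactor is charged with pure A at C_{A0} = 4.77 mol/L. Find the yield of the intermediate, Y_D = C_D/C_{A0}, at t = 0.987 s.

0.275

For first-order series with pure A initially, C_D(t) = k₁C_{A0}/(k₂−k₁)·(e^(−k₁t) − e^(−k₂t)).
e^(−k₁t) = e^(−2.37×0.987) = e^(−2.339) = 0.09641; e^(−k₂t) = e^(−1.954) = 0.1417.
C_D = 2.37×4.77/(1.98−2.37) × (0.09641−0.1417) = (-28.99)×(-0.04526) = 1.312 mol/L.
Y_D = C_D/C_{A0} = 1.312/4.77 = 0.275.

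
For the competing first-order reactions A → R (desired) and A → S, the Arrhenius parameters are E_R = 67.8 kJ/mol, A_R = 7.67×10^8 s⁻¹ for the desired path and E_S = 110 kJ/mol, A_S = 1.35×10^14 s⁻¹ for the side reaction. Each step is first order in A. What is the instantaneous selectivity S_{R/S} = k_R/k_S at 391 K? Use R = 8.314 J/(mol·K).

2.47

Since both paths have the same order in A, the concentration cancels and S_{R/S} = k_R/k_S = (A_R/A_S)·exp[(E_S−E_R)/(RT)].
(E_S−E_R)/(RT) = (110−67.8)×10³/(8.314×391) = 42200/3251 = 12.98.
k_R/k_S = (7.67×10^8/1.35×10^14)·exp(12.98) = 5.681×10^-6 × 4.343×10^5 = 2.47.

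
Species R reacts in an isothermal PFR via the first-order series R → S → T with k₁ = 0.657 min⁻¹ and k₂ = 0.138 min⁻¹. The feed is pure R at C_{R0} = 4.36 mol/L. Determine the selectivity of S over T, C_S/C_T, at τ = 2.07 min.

The intermediate concentration in a first-order A→B→C sequence is C_S = k₁C_{R0}(e^(−k₁τ) − e^(−k₂τ))/(k₂−k₁).
e^(−k₁τ) = e^(−0.657×2.07) = e^(−1.360) = 0.2567; e^(−k₂τ) = e^(−0.2857) = 0.7515.
C_S = 0.657×4.36/(0.138−0.657) × (0.2567−0.7515) = (-5.519)×(-0.4949) = 2.731 mol/L.
C_R = C_{R0}e^(−k₁τ) = 1.119 mol/L, so C_T = C_{R0}−C_R−C_S = 0.5097 mol/L; C_S/C_T = 5.36.

5.36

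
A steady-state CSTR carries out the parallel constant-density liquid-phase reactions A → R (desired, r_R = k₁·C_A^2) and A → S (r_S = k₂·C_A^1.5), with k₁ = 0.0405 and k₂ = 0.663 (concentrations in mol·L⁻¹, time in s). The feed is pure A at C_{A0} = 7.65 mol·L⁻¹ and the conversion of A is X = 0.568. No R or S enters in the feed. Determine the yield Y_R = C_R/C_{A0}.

Exit C_A = C_{A0}(1−X) = 7.65×0.432 = 3.305 mol·L⁻¹.
Rates in a CSTR are evaluated at the outlet concentration: r_R = 0.0405×3.305^2 = 0.4423, r_S = 0.663×3.305^1.5 = 3.983.
Fraction of consumed A going to R: r_R/(r_R+r_S) = 0.09995.
C_R = 0.09995·C_{A0}·X = 0.09995×7.65×0.568 = 0.434 mol·L⁻¹; Y_R = C_R/C_{A0} = 0.0568.

0.0568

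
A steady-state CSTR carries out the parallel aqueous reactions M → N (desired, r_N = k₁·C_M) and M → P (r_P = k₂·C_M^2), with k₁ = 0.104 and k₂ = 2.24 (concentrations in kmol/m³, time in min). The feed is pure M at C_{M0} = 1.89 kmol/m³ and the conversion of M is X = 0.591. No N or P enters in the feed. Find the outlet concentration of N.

0.0633 kmol/m³

Exit C_M = C_{M0}(1−X) = 1.89×0.409 = 0.7730 kmol/m³.
A CSTR operates uniformly at the exit composition, giving r_N = 0.08039 and r_P = 1.338 (each k·C_M^n at C_M = 0.7730).
Fraction of consumed M going to N: r_N/(r_N+r_P) = 0.05666.
C_N = 0.05666·C_{M0}·X = 0.05666×1.89×0.591 = 0.0633 kmol/m³.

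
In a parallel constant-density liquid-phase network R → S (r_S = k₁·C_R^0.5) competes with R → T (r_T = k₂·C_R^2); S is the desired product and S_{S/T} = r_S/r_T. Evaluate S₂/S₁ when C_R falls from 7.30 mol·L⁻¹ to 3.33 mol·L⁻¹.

S_{S/T} = (k₁/k₂)·C_R^-1.5, so S₂/S₁ = (C_{R,2}/C_{R,1})^-1.5.
= (3.33/7.30)^(-1.5) = (0.4562)^(-1.5) = 3.25.
Selectivity toward S rises as C_R falls — low-concentration operation is favoured.

3.25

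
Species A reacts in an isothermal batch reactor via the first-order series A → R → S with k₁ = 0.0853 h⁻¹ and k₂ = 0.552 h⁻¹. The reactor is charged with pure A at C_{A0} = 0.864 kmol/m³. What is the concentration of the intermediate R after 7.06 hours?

0.0833 kmol/m³

For first-order series with pure A initially, C_R(t) = k₁C_{A0}/(k₂−k₁)·(e^(−k₁t) − e^(−k₂t)).
e^(−k₁t) = e^(−0.0853×7.06) = e^(−0.6022) = 0.5476; e^(−k₂t) = e^(−3.897) = 0.02030.
C_R = 0.0853×0.864/(0.552−0.0853) × (0.5476−0.02030) = 0.1579×0.5273 = 0.08327 kmol/m³.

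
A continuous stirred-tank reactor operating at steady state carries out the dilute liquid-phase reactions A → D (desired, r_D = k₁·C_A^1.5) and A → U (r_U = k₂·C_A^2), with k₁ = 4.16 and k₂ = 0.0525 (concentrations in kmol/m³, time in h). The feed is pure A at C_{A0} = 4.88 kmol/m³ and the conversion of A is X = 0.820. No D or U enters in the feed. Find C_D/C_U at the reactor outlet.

Exit C_A = C_{A0}(1−X) = 4.88×0.180 = 0.8784 kmol/m³.
A CSTR operates uniformly at the exit composition, giving r_D = 3.425 and r_U = 0.04051 (each k·C_A^n at C_A = 0.8784).
Overall selectivity = C_D/C_U = r_Dτ/(r_Uτ) = r_D/r_U = 84.5.

84.5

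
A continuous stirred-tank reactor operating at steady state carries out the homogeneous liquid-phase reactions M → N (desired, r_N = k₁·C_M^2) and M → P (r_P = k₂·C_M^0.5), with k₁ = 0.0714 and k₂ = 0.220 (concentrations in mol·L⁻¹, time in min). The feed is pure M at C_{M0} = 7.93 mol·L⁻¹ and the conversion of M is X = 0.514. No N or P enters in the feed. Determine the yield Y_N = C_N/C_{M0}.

Exit C_M = C_{M0}(1−X) = 7.93×0.486 = 3.854 mol·L⁻¹.
Rates in a CSTR are evaluated at the outlet concentration: r_N = 0.0714×3.854^2 = 1.061, r_P = 0.220×3.854^0.5 = 0.4319.
Fraction of consumed M going to N: r_N/(r_N+r_P) = 0.7106.
C_N = 0.7106·C_{M0}·X = 0.7106×7.93×0.514 = 2.90 mol·L⁻¹; Y_N = C_N/C_{M0} = 0.365.

0.365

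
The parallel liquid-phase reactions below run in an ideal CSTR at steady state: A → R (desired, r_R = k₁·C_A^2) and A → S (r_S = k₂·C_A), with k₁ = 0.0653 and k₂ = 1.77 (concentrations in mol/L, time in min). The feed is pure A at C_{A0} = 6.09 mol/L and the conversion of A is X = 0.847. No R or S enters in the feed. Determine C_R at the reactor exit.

Exit C_A = C_{A0}(1−X) = 6.09×0.153 = 0.9318 mol/L.
In a CSTR the entire volume is at exit conditions, so r_R = 0.0653×0.9318^2 = 0.05669 and r_S = 1.77×0.9318 = 1.649.
Fraction of consumed A going to R: r_R/(r_R+r_S) = 0.03323.
C_R = 0.03323·C_{A0}·X = 0.03323×6.09×0.847 = 0.171 mol/L.

0.171 mol/L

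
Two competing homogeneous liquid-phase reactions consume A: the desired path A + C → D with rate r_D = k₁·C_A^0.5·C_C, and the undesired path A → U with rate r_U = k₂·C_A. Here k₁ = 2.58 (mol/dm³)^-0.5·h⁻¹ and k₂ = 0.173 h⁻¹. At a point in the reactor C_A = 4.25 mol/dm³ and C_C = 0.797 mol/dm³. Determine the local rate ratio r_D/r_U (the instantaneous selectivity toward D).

5.77

S_{D/U} = r_D/r_U = (k₁·C_A^0.5·C_C)/(k₂·C_A) = (k₁/k₂)·C_A^-0.5·C_C.
= (2.58×4.250^0.5×0.7970) / (0.173×4.250) = 4.239/0.7352 = 5.77.
The undesired path is higher order in A, so low C_A (CSTR or dilute feed) favours D.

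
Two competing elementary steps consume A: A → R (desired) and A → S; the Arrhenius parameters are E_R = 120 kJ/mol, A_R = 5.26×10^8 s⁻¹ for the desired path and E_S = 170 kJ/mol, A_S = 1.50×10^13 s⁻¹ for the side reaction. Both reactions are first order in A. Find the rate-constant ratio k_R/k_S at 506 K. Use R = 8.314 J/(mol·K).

With equal orders, S_{R/S} = k_R/k_S = (A_R/A_S)·exp[(E_S−E_R)/(RT)].
(E_S−E_R)/(RT) = (170−120)×10³/(8.314×506) = 50000/4207 = 11.89.
k_R/k_S = (5.26×10^8/1.50×10^13)·exp(11.89) = 3.507×10^-5 × 1.451×10^5 = 5.09.

5.09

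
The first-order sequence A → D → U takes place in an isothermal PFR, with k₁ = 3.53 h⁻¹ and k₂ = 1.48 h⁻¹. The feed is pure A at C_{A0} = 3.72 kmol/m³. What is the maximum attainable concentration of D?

Evaluating C_D at τ_opt = ln(k₂/k₁)/(k₂−k₁) gives C_{D,max}/C_{A0} = (k₁/k₂)^[k₂/(k₂−k₁)].
= (3.53/1.48)^(1.48/(1.48−3.53)) = (2.385)^(-0.7220) = 0.5339.
C_{D,max} = 0.5339×3.72 = 1.99 kmol/m³.

1.99 kmol/m³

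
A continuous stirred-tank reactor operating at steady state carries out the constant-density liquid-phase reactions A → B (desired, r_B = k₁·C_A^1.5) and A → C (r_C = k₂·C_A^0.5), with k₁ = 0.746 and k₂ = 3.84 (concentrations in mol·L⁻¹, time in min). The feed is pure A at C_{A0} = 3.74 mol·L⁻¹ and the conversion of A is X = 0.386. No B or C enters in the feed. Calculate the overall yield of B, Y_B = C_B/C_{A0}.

0.119

Exit C_A = C_{A0}(1−X) = 3.74×0.614 = 2.296 mol·L⁻¹.
In a CSTR the entire volume is at exit conditions, so r_B = 0.746×2.296^1.5 = 2.596 and r_C = 3.84×2.296^0.5 = 5.819.
Fraction of consumed A going to B: r_B/(r_B+r_C) = 0.3085.
C_B = 0.3085·C_{A0}·X = 0.3085×3.74×0.386 = 0.445 mol·L⁻¹; Y_B = C_B/C_{A0} = 0.119.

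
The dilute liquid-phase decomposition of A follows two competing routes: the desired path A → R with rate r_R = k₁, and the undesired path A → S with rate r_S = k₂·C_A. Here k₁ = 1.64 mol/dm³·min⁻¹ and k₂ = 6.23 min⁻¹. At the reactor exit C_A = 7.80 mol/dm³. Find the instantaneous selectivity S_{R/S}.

S_{R/S} = r_R/r_S = (k₁)/(k₂·C_A) = (k₁/k₂)·C_A⁻¹.
= (1.64) / (6.23×7.800) = 1.640/48.59 = 0.0337.

0.0337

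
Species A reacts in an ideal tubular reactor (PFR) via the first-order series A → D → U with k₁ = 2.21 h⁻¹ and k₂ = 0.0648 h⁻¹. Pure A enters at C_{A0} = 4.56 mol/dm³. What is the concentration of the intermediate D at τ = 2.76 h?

3.92 mol/dm³

For first-order series with pure A initially, C_D(τ) = k₁C_{A0}/(k₂−k₁)·(e^(−k₁τ) − e^(−k₂τ)).
e^(−k₁τ) = e^(−2.21×2.76) = e^(−6.100) = 0.002244; e^(−k₂τ) = e^(−0.1788) = 0.8362.
C_D = 2.21×4.56/(0.0648−2.21) × (0.002244−0.8362) = (-4.698)×(-0.8340) = 3.918 mol/dm³.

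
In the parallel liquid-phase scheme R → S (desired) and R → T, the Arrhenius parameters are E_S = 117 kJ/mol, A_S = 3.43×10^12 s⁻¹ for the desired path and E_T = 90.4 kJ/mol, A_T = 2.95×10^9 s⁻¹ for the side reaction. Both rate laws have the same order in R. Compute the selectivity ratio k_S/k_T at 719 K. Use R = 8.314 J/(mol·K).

k_S/k_T = (A_S/A_T)·exp[−(E_S−E_T)/(RT)] = (A_S/A_T)·exp[(E_T−E_S)/(RT)].
(E_T−E_S)/(RT) = (90.4−117)×10³/(8.314×719) = -26600/5978 = -4.450.
k_S/k_T = (3.43×10^12/2.95×10^9)·exp(-4.450) = 1163 × 0.01168 = 13.6.

13.6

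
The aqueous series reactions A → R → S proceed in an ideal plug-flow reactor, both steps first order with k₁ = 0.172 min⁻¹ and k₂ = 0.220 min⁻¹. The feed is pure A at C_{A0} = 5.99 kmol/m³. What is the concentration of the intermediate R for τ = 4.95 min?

1.94 kmol/m³

Solving the coupled first-order balances gives C_R(τ) = [k₁/(k₂−k₁)]·C_{A0}·(e^(−k₁τ) − e^(−k₂τ)).
e^(−k₁τ) = e^(−0.172×4.95) = e^(−0.8514) = 0.4268; e^(−k₂τ) = e^(−1.089) = 0.3366.
C_R = 0.172×5.99/(0.220−0.172) × (0.4268−0.3366) = 21.46×0.09026 = 1.937 kmol/m³.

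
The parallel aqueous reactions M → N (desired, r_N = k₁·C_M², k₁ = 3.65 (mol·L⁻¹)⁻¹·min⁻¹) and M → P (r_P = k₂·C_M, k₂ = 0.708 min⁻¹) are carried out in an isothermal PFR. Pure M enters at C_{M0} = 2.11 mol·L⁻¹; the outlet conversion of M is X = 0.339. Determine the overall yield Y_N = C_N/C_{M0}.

C_M = C_{M0}(1−X) = 1.395 mol·L⁻¹.
Along a PFR/batch, dC_P/dC_M = −r_P/(r_N+r_P) = −k₂/(k₂+k₁·C_M).
Integrating from C_{M0} to C_M: C_P = (0.708/3.65)·ln[(0.708+3.65·2.11)/(0.708+3.65·1.39)] = 0.1940·ln(8.409/5.799) = 0.07211 mol·L⁻¹.
Then C_N = (C_{M0}−C_M) − C_P = 0.7153 − 0.07211 = 0.6432 mol·L⁻¹.
Y_N = C_N/C_{M0} = 0.6432/2.11 = 0.305.

0.305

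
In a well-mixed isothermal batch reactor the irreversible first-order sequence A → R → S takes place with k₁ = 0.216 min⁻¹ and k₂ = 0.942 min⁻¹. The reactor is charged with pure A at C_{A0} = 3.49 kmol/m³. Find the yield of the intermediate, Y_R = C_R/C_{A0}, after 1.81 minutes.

Solving the coupled first-order balances gives C_R(t) = [k₁/(k₂−k₁)]·C_{A0}·(e^(−k₁t) − e^(−k₂t)).
e^(−k₁t) = e^(−0.216×1.81) = e^(−0.3910) = 0.6764; e^(−k₂t) = e^(−1.705) = 0.1818.
C_R = 0.216×3.49/(0.942−0.216) × (0.6764−0.1818) = 1.038×0.4946 = 0.5136 kmol/m³.
Y_R = C_R/C_{A0} = 0.5136/3.49 = 0.147.

0.147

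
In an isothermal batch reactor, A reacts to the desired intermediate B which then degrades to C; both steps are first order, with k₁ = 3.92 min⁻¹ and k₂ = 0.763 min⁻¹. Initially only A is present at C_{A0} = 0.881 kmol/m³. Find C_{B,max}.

At the optimum, C_{B,max}/C_{A0} = (k₁/k₂)^[k₂/(k₂−k₁)].
= (3.92/0.763)^(0.763/(0.763−3.92)) = (5.138)^(-0.2417) = 0.6733.
C_{B,max} = 0.6733×0.881 = 0.593 kmol/m³.

0.593 kmol/m³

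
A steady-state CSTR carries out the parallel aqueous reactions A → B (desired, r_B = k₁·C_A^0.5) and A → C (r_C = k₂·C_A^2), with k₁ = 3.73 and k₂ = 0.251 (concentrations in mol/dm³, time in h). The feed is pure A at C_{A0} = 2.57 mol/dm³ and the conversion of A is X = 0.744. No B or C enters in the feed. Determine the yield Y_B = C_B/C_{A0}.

Exit C_A = C_{A0}(1−X) = 2.57×0.256 = 0.6579 mol/dm³.
Rates in a CSTR are evaluated at the outlet concentration: r_B = 3.73×0.6579^0.5 = 3.025, r_C = 0.251×0.6579^2 = 0.1086.
Fraction of consumed A going to B: r_B/(r_B+r_C) = 0.9653.
C_B = 0.9653·C_{A0}·X = 0.9653×2.57×0.744 = 1.85 mol/dm³; Y_B = C_B/C_{A0} = 0.718.

0.718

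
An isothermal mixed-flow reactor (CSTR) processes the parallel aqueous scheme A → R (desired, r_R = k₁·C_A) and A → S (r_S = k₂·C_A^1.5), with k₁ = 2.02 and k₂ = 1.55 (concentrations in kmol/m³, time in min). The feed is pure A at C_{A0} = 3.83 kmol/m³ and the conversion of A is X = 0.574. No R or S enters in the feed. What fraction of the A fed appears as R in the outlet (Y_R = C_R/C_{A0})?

0.290

Exit C_A = C_{A0}(1−X) = 3.83×0.426 = 1.632 kmol/m³.
In a CSTR the entire volume is at exit conditions, so r_R = 2.02×1.632 = 3.296 and r_S = 1.55×1.632^1.5 = 3.230.
Fraction of consumed A going to R: r_R/(r_R+r_S) = 0.5050.
C_R = 0.5050·C_{A0}·X = 0.5050×3.83×0.574 = 1.11 kmol/m³; Y_R = C_R/C_{A0} = 0.290.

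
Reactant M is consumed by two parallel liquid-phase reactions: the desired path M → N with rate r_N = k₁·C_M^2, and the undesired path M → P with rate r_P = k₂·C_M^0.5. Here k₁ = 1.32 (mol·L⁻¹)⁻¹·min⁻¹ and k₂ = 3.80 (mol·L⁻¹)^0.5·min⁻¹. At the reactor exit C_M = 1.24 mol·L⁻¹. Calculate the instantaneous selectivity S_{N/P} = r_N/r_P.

S_{N/P} = r_N/r_P = (k₁·C_M^2)/(k₂·C_M^0.5) = (k₁/k₂)·C_M^1.5.
= (1.32×1.240^2) / (3.80×1.240^0.5) = 2.030/4.232 = 0.480.

0.480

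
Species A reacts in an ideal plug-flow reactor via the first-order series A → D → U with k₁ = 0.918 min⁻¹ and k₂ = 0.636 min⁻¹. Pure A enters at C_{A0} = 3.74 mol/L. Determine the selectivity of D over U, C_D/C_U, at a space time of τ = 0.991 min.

The intermediate concentration in a first-order A→B→C sequence is C_D = k₁C_{A0}(e^(−k₁τ) − e^(−k₂τ))/(k₂−k₁).
e^(−k₁τ) = e^(−0.918×0.991) = e^(−0.9097) = 0.4026; e^(−k₂τ) = e^(−0.6303) = 0.5324.
C_D = 0.918×3.74/(0.636−0.918) × (0.4026−0.5324) = (-12.17)×(-0.1298) = 1.580 mol/L.
C_A = C_{A0}e^(−k₁τ) = 1.506 mol/L, so C_U = C_{A0}−C_A−C_D = 0.6537 mol/L; C_D/C_U = 2.42.

2.42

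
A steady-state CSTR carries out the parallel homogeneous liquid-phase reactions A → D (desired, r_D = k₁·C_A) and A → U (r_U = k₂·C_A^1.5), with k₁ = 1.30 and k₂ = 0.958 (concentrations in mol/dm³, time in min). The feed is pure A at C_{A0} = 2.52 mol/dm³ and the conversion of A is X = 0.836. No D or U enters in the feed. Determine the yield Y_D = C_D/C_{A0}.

0.567

Exit C_A = C_{A0}(1−X) = 2.52×0.164 = 0.4133 mol/dm³.
Rates in a CSTR are evaluated at the outlet concentration: r_D = 1.30×0.4133 = 0.5373, r_U = 0.958×0.4133^1.5 = 0.2545.
Fraction of consumed A going to D: r_D/(r_D+r_U) = 0.6785.
C_D = 0.6785·C_{A0}·X = 0.6785×2.52×0.836 = 1.43 mol/dm³; Y_D = C_D/C_{A0} = 0.567.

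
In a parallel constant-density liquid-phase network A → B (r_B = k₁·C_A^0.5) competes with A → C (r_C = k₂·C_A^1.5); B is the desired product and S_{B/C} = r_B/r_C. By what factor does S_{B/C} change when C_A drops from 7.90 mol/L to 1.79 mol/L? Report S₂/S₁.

4.41

S_{B/C} = (k₁/k₂)·C_A⁻¹, so S₂/S₁ = (C_{A,2}/C_{A,1})⁻¹.
= 7.90/1.79 = 4.41.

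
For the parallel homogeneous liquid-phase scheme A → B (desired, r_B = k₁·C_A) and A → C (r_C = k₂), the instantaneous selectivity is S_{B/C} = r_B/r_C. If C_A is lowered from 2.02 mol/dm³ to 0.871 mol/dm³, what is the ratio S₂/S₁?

S_{B/C} = (k₁/k₂)·C_A, so S₂/S₁ = (C_{A,2}/C_{A,1}).
= 0.871/2.02 = 0.431.
Selectivity toward B falls as C_A falls — high-concentration operation is favoured.

0.431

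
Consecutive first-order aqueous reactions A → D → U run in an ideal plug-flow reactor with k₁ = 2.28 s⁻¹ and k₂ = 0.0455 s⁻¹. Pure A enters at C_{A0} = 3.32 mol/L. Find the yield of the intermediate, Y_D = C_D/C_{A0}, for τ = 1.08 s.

0.884

Solving the coupled first-order balances gives C_D(τ) = [k₁/(k₂−k₁)]·C_{A0}·(e^(−k₁τ) − e^(−k₂τ)).
e^(−k₁τ) = e^(−2.28×1.08) = e^(−2.462) = 0.08523; e^(−k₂τ) = e^(−0.04914) = 0.9520.
C_D = 2.28×3.32/(0.0455−2.28) × (0.08523−0.9520) = (-3.388)×(-0.8668) = 2.936 mol/L.
Y_D = C_D/C_{A0} = 2.936/3.32 = 0.884.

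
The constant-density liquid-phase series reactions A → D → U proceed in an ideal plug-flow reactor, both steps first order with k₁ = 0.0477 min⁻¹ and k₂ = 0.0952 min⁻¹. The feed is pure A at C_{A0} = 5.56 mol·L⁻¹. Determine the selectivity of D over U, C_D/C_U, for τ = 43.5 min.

0.144

For first-order series with pure A initially, C_D(τ) = k₁C_{A0}/(k₂−k₁)·(e^(−k₁τ) − e^(−k₂τ)).
e^(−k₁τ) = e^(−0.0477×43.5) = e^(−2.075) = 0.1256; e^(−k₂τ) = e^(−4.141) = 0.01590.
C_D = 0.0477×5.56/(0.0952−0.0477) × (0.1256−0.01590) = 5.583×0.1097 = 0.6123 mol·L⁻¹.
C_A = C_{A0}e^(−k₁τ) = 0.6981 mol·L⁻¹, so C_U = C_{A0}−C_A−C_D = 4.250 mol·L⁻¹; C_D/C_U = 0.144.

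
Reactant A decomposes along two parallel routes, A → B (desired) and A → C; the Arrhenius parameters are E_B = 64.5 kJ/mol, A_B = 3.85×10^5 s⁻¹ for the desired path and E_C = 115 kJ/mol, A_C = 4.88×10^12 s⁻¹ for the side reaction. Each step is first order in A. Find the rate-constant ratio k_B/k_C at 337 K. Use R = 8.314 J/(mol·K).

k_B/k_C = (A_B/A_C)·exp[−(E_B−E_C)/(RT)] = (A_B/A_C)·exp[(E_C−E_B)/(RT)].
(E_C−E_B)/(RT) = (115−64.5)×10³/(8.314×337) = 50500/2802 = 18.02.
k_B/k_C = (3.85×10^5/4.88×10^12)·exp(18.02) = 7.889×10^-8 × 6.726×10^7 = 5.31.

5.31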